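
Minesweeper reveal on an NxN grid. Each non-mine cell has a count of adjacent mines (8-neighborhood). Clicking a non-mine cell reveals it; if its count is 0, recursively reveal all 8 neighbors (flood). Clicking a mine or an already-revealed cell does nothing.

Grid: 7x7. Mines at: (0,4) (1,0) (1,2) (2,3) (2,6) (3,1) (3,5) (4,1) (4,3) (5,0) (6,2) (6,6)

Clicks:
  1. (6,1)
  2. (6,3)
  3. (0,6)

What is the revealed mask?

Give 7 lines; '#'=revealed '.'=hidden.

Click 1 (6,1) count=2: revealed 1 new [(6,1)] -> total=1
Click 2 (6,3) count=1: revealed 1 new [(6,3)] -> total=2
Click 3 (0,6) count=0: revealed 4 new [(0,5) (0,6) (1,5) (1,6)] -> total=6

Answer: .....##
.....##
.......
.......
.......
.......
.#.#...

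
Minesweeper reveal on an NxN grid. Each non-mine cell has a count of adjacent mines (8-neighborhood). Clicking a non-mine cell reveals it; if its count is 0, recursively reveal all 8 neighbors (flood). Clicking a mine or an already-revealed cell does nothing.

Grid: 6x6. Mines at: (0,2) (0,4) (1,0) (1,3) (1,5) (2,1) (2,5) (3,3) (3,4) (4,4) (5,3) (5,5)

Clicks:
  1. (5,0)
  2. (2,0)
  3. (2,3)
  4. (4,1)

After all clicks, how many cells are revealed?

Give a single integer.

Answer: 11

Derivation:
Click 1 (5,0) count=0: revealed 9 new [(3,0) (3,1) (3,2) (4,0) (4,1) (4,2) (5,0) (5,1) (5,2)] -> total=9
Click 2 (2,0) count=2: revealed 1 new [(2,0)] -> total=10
Click 3 (2,3) count=3: revealed 1 new [(2,3)] -> total=11
Click 4 (4,1) count=0: revealed 0 new [(none)] -> total=11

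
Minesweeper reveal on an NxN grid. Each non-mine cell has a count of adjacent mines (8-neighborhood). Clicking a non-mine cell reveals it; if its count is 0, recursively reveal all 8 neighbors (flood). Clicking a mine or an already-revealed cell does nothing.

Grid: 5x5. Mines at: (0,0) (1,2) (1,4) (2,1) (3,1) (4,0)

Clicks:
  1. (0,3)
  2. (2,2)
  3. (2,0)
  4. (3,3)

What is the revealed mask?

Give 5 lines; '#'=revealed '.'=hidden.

Answer: ...#.
.....
#.###
..###
..###

Derivation:
Click 1 (0,3) count=2: revealed 1 new [(0,3)] -> total=1
Click 2 (2,2) count=3: revealed 1 new [(2,2)] -> total=2
Click 3 (2,0) count=2: revealed 1 new [(2,0)] -> total=3
Click 4 (3,3) count=0: revealed 8 new [(2,3) (2,4) (3,2) (3,3) (3,4) (4,2) (4,3) (4,4)] -> total=11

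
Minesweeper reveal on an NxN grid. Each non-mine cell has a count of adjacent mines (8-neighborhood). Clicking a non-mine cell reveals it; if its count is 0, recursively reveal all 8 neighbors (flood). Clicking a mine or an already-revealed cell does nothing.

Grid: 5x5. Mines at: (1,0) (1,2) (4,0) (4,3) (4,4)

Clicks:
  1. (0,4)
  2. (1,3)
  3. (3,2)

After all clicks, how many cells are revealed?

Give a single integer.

Click 1 (0,4) count=0: revealed 8 new [(0,3) (0,4) (1,3) (1,4) (2,3) (2,4) (3,3) (3,4)] -> total=8
Click 2 (1,3) count=1: revealed 0 new [(none)] -> total=8
Click 3 (3,2) count=1: revealed 1 new [(3,2)] -> total=9

Answer: 9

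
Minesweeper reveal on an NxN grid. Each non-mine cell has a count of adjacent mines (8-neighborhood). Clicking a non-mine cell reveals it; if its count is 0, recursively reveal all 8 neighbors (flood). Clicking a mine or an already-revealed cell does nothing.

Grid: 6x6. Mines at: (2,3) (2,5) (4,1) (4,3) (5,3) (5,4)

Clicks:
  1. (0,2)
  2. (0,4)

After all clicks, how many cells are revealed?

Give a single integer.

Answer: 18

Derivation:
Click 1 (0,2) count=0: revealed 18 new [(0,0) (0,1) (0,2) (0,3) (0,4) (0,5) (1,0) (1,1) (1,2) (1,3) (1,4) (1,5) (2,0) (2,1) (2,2) (3,0) (3,1) (3,2)] -> total=18
Click 2 (0,4) count=0: revealed 0 new [(none)] -> total=18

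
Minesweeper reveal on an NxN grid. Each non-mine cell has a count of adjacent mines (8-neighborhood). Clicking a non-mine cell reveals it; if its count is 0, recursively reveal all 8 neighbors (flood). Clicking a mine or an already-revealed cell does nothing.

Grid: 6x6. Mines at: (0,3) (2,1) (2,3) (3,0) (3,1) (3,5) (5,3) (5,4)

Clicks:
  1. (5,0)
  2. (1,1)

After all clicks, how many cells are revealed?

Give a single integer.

Click 1 (5,0) count=0: revealed 6 new [(4,0) (4,1) (4,2) (5,0) (5,1) (5,2)] -> total=6
Click 2 (1,1) count=1: revealed 1 new [(1,1)] -> total=7

Answer: 7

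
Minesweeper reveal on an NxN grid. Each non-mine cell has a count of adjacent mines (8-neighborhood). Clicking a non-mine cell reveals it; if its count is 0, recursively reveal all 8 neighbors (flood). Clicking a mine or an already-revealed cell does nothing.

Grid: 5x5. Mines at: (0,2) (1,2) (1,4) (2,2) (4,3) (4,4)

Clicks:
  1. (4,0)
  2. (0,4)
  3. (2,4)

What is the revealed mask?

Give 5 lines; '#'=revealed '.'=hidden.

Answer: ##..#
##...
##..#
###..
###..

Derivation:
Click 1 (4,0) count=0: revealed 12 new [(0,0) (0,1) (1,0) (1,1) (2,0) (2,1) (3,0) (3,1) (3,2) (4,0) (4,1) (4,2)] -> total=12
Click 2 (0,4) count=1: revealed 1 new [(0,4)] -> total=13
Click 3 (2,4) count=1: revealed 1 new [(2,4)] -> total=14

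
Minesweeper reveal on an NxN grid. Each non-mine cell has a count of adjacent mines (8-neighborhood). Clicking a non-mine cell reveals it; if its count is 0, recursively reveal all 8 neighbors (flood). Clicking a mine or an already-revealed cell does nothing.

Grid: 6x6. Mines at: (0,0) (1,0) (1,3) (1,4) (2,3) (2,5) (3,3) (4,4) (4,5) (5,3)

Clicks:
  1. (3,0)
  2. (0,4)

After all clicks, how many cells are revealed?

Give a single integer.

Click 1 (3,0) count=0: revealed 12 new [(2,0) (2,1) (2,2) (3,0) (3,1) (3,2) (4,0) (4,1) (4,2) (5,0) (5,1) (5,2)] -> total=12
Click 2 (0,4) count=2: revealed 1 new [(0,4)] -> total=13

Answer: 13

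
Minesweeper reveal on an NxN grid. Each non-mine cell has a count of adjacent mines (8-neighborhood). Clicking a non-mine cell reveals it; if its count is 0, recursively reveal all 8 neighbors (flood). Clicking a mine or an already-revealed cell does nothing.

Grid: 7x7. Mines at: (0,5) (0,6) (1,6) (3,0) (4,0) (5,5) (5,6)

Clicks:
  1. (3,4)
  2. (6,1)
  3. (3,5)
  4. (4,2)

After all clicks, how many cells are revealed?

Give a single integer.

Answer: 40

Derivation:
Click 1 (3,4) count=0: revealed 40 new [(0,0) (0,1) (0,2) (0,3) (0,4) (1,0) (1,1) (1,2) (1,3) (1,4) (1,5) (2,0) (2,1) (2,2) (2,3) (2,4) (2,5) (2,6) (3,1) (3,2) (3,3) (3,4) (3,5) (3,6) (4,1) (4,2) (4,3) (4,4) (4,5) (4,6) (5,0) (5,1) (5,2) (5,3) (5,4) (6,0) (6,1) (6,2) (6,3) (6,4)] -> total=40
Click 2 (6,1) count=0: revealed 0 new [(none)] -> total=40
Click 3 (3,5) count=0: revealed 0 new [(none)] -> total=40
Click 4 (4,2) count=0: revealed 0 new [(none)] -> total=40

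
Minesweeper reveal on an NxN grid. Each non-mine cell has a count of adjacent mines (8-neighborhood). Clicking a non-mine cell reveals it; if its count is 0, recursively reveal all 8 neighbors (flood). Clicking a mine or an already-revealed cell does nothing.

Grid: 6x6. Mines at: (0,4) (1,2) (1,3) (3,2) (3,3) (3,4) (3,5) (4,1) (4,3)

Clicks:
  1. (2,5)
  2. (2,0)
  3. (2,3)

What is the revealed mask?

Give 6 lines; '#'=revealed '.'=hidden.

Click 1 (2,5) count=2: revealed 1 new [(2,5)] -> total=1
Click 2 (2,0) count=0: revealed 8 new [(0,0) (0,1) (1,0) (1,1) (2,0) (2,1) (3,0) (3,1)] -> total=9
Click 3 (2,3) count=5: revealed 1 new [(2,3)] -> total=10

Answer: ##....
##....
##.#.#
##....
......
......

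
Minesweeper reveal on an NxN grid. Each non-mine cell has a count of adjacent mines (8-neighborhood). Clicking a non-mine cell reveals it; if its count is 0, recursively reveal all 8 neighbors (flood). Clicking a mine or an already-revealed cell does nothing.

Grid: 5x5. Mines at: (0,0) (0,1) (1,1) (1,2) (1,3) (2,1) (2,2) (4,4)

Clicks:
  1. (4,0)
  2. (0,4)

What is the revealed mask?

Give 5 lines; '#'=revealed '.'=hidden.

Answer: ....#
.....
.....
####.
####.

Derivation:
Click 1 (4,0) count=0: revealed 8 new [(3,0) (3,1) (3,2) (3,3) (4,0) (4,1) (4,2) (4,3)] -> total=8
Click 2 (0,4) count=1: revealed 1 new [(0,4)] -> total=9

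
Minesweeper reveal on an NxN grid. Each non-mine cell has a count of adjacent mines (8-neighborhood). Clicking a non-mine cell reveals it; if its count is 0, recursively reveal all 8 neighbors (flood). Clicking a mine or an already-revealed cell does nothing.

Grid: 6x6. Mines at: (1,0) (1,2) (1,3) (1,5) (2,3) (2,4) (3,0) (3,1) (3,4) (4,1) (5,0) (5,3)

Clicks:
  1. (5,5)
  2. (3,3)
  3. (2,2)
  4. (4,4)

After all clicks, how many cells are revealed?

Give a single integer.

Answer: 6

Derivation:
Click 1 (5,5) count=0: revealed 4 new [(4,4) (4,5) (5,4) (5,5)] -> total=4
Click 2 (3,3) count=3: revealed 1 new [(3,3)] -> total=5
Click 3 (2,2) count=4: revealed 1 new [(2,2)] -> total=6
Click 4 (4,4) count=2: revealed 0 new [(none)] -> total=6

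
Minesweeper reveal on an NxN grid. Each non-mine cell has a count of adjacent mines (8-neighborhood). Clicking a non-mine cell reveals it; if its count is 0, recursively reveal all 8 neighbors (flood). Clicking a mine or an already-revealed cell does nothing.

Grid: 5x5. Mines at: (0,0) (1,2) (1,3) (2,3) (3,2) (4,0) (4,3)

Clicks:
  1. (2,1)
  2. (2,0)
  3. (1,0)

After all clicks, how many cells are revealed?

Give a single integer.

Answer: 6

Derivation:
Click 1 (2,1) count=2: revealed 1 new [(2,1)] -> total=1
Click 2 (2,0) count=0: revealed 5 new [(1,0) (1,1) (2,0) (3,0) (3,1)] -> total=6
Click 3 (1,0) count=1: revealed 0 new [(none)] -> total=6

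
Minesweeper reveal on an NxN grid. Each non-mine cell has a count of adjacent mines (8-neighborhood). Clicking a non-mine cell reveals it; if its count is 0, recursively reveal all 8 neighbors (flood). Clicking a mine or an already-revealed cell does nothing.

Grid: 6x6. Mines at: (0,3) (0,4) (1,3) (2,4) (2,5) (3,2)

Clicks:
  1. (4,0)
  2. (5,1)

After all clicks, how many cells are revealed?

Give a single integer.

Answer: 26

Derivation:
Click 1 (4,0) count=0: revealed 26 new [(0,0) (0,1) (0,2) (1,0) (1,1) (1,2) (2,0) (2,1) (2,2) (3,0) (3,1) (3,3) (3,4) (3,5) (4,0) (4,1) (4,2) (4,3) (4,4) (4,5) (5,0) (5,1) (5,2) (5,3) (5,4) (5,5)] -> total=26
Click 2 (5,1) count=0: revealed 0 new [(none)] -> total=26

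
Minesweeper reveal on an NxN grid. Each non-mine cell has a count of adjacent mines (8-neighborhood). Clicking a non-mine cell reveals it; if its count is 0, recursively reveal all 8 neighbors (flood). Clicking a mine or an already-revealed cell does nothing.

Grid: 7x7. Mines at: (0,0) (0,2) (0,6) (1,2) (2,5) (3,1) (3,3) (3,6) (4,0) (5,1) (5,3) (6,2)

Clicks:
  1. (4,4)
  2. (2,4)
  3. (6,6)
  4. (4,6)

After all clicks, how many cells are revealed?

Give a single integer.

Answer: 10

Derivation:
Click 1 (4,4) count=2: revealed 1 new [(4,4)] -> total=1
Click 2 (2,4) count=2: revealed 1 new [(2,4)] -> total=2
Click 3 (6,6) count=0: revealed 8 new [(4,5) (4,6) (5,4) (5,5) (5,6) (6,4) (6,5) (6,6)] -> total=10
Click 4 (4,6) count=1: revealed 0 new [(none)] -> total=10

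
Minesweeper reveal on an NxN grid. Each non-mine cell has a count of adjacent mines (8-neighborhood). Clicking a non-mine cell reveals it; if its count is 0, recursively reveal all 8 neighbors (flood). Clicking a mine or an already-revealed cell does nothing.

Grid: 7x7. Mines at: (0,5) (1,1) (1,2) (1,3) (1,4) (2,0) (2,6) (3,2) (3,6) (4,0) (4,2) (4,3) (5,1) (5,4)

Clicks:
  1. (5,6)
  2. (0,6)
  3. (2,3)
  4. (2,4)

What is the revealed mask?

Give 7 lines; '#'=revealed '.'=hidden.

Answer: ......#
.......
...##..
.......
.....##
.....##
.....##

Derivation:
Click 1 (5,6) count=0: revealed 6 new [(4,5) (4,6) (5,5) (5,6) (6,5) (6,6)] -> total=6
Click 2 (0,6) count=1: revealed 1 new [(0,6)] -> total=7
Click 3 (2,3) count=4: revealed 1 new [(2,3)] -> total=8
Click 4 (2,4) count=2: revealed 1 new [(2,4)] -> total=9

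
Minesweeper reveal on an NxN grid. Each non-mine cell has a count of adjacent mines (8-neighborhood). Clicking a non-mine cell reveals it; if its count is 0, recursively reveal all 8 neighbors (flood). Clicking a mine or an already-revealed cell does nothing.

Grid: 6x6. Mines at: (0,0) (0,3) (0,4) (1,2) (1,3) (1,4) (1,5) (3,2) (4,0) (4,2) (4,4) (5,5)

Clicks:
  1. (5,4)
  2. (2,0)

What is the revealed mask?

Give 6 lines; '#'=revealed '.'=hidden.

Click 1 (5,4) count=2: revealed 1 new [(5,4)] -> total=1
Click 2 (2,0) count=0: revealed 6 new [(1,0) (1,1) (2,0) (2,1) (3,0) (3,1)] -> total=7

Answer: ......
##....
##....
##....
......
....#.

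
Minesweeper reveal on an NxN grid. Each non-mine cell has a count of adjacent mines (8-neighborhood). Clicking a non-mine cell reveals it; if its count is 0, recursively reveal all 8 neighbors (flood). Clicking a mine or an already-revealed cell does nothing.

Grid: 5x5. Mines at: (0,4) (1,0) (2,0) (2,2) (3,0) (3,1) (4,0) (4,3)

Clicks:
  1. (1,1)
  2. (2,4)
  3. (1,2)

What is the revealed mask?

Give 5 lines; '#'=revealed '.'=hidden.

Answer: .....
.####
...##
...##
.....

Derivation:
Click 1 (1,1) count=3: revealed 1 new [(1,1)] -> total=1
Click 2 (2,4) count=0: revealed 6 new [(1,3) (1,4) (2,3) (2,4) (3,3) (3,4)] -> total=7
Click 3 (1,2) count=1: revealed 1 new [(1,2)] -> total=8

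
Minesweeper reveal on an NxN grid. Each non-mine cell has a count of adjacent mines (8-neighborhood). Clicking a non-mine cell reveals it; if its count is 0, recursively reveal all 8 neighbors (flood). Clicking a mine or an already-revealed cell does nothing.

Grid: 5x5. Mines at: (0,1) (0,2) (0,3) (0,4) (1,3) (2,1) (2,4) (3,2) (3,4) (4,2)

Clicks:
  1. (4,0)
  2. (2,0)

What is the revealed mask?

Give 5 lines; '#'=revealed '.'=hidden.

Click 1 (4,0) count=0: revealed 4 new [(3,0) (3,1) (4,0) (4,1)] -> total=4
Click 2 (2,0) count=1: revealed 1 new [(2,0)] -> total=5

Answer: .....
.....
#....
##...
##...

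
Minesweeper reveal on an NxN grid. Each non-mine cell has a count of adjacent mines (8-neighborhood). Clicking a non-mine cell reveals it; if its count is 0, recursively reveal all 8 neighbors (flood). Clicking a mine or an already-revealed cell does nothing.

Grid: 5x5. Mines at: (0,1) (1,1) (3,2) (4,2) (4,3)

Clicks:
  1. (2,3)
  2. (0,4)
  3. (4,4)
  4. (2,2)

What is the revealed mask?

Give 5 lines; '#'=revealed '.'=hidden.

Answer: ..###
..###
..###
...##
....#

Derivation:
Click 1 (2,3) count=1: revealed 1 new [(2,3)] -> total=1
Click 2 (0,4) count=0: revealed 10 new [(0,2) (0,3) (0,4) (1,2) (1,3) (1,4) (2,2) (2,4) (3,3) (3,4)] -> total=11
Click 3 (4,4) count=1: revealed 1 new [(4,4)] -> total=12
Click 4 (2,2) count=2: revealed 0 new [(none)] -> total=12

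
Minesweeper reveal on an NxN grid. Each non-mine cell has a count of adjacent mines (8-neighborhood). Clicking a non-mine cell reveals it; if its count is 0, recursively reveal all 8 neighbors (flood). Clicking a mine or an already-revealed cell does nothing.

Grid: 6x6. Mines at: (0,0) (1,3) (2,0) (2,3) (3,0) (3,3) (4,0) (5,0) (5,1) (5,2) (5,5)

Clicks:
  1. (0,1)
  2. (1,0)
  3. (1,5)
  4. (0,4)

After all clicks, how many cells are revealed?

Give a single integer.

Click 1 (0,1) count=1: revealed 1 new [(0,1)] -> total=1
Click 2 (1,0) count=2: revealed 1 new [(1,0)] -> total=2
Click 3 (1,5) count=0: revealed 10 new [(0,4) (0,5) (1,4) (1,5) (2,4) (2,5) (3,4) (3,5) (4,4) (4,5)] -> total=12
Click 4 (0,4) count=1: revealed 0 new [(none)] -> total=12

Answer: 12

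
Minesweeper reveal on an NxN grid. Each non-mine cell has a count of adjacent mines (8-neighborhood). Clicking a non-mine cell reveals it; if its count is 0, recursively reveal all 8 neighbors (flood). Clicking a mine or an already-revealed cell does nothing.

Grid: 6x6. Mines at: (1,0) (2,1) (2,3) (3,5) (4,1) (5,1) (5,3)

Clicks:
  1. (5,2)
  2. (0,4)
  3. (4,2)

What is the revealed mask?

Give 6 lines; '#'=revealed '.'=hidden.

Click 1 (5,2) count=3: revealed 1 new [(5,2)] -> total=1
Click 2 (0,4) count=0: revealed 12 new [(0,1) (0,2) (0,3) (0,4) (0,5) (1,1) (1,2) (1,3) (1,4) (1,5) (2,4) (2,5)] -> total=13
Click 3 (4,2) count=3: revealed 1 new [(4,2)] -> total=14

Answer: .#####
.#####
....##
......
..#...
..#...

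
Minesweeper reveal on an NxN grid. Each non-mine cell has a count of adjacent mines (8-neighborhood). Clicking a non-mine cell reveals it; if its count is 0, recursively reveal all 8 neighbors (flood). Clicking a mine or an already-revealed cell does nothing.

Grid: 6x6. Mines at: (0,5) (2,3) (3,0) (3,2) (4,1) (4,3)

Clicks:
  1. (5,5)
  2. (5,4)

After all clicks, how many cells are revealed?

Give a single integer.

Click 1 (5,5) count=0: revealed 10 new [(1,4) (1,5) (2,4) (2,5) (3,4) (3,5) (4,4) (4,5) (5,4) (5,5)] -> total=10
Click 2 (5,4) count=1: revealed 0 new [(none)] -> total=10

Answer: 10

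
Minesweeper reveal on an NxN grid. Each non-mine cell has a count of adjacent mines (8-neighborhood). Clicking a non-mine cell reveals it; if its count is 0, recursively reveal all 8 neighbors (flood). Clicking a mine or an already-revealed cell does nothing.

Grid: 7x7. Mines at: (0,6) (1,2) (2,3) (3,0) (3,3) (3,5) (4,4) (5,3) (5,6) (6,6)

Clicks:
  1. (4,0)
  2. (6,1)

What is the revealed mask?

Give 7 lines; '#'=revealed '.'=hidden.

Click 1 (4,0) count=1: revealed 1 new [(4,0)] -> total=1
Click 2 (6,1) count=0: revealed 8 new [(4,1) (4,2) (5,0) (5,1) (5,2) (6,0) (6,1) (6,2)] -> total=9

Answer: .......
.......
.......
.......
###....
###....
###....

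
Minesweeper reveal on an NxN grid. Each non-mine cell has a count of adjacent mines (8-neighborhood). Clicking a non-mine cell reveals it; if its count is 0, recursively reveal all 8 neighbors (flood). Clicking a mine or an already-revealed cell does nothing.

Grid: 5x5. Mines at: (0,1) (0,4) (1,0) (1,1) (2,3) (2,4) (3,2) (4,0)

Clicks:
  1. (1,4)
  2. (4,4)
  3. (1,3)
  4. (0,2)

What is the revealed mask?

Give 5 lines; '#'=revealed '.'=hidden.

Answer: ..#..
...##
.....
...##
...##

Derivation:
Click 1 (1,4) count=3: revealed 1 new [(1,4)] -> total=1
Click 2 (4,4) count=0: revealed 4 new [(3,3) (3,4) (4,3) (4,4)] -> total=5
Click 3 (1,3) count=3: revealed 1 new [(1,3)] -> total=6
Click 4 (0,2) count=2: revealed 1 new [(0,2)] -> total=7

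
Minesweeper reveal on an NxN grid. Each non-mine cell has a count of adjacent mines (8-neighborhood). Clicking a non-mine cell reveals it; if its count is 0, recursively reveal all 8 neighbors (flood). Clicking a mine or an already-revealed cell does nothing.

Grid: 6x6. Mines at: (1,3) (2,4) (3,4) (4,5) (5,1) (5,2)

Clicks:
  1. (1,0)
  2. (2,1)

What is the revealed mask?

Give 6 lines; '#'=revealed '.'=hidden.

Click 1 (1,0) count=0: revealed 18 new [(0,0) (0,1) (0,2) (1,0) (1,1) (1,2) (2,0) (2,1) (2,2) (2,3) (3,0) (3,1) (3,2) (3,3) (4,0) (4,1) (4,2) (4,3)] -> total=18
Click 2 (2,1) count=0: revealed 0 new [(none)] -> total=18

Answer: ###...
###...
####..
####..
####..
......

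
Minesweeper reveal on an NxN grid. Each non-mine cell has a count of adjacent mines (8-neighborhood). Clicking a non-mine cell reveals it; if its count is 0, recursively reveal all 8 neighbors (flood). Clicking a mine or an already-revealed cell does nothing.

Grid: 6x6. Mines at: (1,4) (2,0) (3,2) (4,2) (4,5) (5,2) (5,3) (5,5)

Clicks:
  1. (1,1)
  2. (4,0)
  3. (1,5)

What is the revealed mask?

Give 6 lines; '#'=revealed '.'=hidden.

Click 1 (1,1) count=1: revealed 1 new [(1,1)] -> total=1
Click 2 (4,0) count=0: revealed 6 new [(3,0) (3,1) (4,0) (4,1) (5,0) (5,1)] -> total=7
Click 3 (1,5) count=1: revealed 1 new [(1,5)] -> total=8

Answer: ......
.#...#
......
##....
##....
##....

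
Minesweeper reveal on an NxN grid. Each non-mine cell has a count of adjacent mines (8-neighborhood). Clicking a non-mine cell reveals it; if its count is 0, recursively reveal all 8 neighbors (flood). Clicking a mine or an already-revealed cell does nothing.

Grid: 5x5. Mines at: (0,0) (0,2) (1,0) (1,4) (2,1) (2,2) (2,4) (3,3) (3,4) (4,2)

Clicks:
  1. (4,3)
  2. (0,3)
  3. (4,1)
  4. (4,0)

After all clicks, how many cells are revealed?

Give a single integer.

Click 1 (4,3) count=3: revealed 1 new [(4,3)] -> total=1
Click 2 (0,3) count=2: revealed 1 new [(0,3)] -> total=2
Click 3 (4,1) count=1: revealed 1 new [(4,1)] -> total=3
Click 4 (4,0) count=0: revealed 3 new [(3,0) (3,1) (4,0)] -> total=6

Answer: 6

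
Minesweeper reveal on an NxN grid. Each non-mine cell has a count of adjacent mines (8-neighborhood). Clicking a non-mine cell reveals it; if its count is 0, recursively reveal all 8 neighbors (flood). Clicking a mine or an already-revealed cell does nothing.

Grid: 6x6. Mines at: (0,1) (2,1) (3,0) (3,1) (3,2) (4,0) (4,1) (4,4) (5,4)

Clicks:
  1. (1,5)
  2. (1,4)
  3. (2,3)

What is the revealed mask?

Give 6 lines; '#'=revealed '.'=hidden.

Click 1 (1,5) count=0: revealed 15 new [(0,2) (0,3) (0,4) (0,5) (1,2) (1,3) (1,4) (1,5) (2,2) (2,3) (2,4) (2,5) (3,3) (3,4) (3,5)] -> total=15
Click 2 (1,4) count=0: revealed 0 new [(none)] -> total=15
Click 3 (2,3) count=1: revealed 0 new [(none)] -> total=15

Answer: ..####
..####
..####
...###
......
......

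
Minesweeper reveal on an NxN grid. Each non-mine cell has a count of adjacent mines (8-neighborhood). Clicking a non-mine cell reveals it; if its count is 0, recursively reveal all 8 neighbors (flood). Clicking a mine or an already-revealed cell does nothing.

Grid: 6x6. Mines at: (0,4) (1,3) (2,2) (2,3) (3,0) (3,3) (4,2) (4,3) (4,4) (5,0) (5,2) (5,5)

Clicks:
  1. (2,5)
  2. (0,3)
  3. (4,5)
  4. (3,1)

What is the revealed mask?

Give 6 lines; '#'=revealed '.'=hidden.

Click 1 (2,5) count=0: revealed 6 new [(1,4) (1,5) (2,4) (2,5) (3,4) (3,5)] -> total=6
Click 2 (0,3) count=2: revealed 1 new [(0,3)] -> total=7
Click 3 (4,5) count=2: revealed 1 new [(4,5)] -> total=8
Click 4 (3,1) count=3: revealed 1 new [(3,1)] -> total=9

Answer: ...#..
....##
....##
.#..##
.....#
......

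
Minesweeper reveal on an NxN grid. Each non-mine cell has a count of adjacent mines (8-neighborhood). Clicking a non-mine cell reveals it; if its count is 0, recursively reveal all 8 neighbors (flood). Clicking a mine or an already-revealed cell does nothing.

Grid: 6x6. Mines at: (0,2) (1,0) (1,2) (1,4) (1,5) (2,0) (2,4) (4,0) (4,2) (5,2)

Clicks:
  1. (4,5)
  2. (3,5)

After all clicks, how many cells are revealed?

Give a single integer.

Answer: 9

Derivation:
Click 1 (4,5) count=0: revealed 9 new [(3,3) (3,4) (3,5) (4,3) (4,4) (4,5) (5,3) (5,4) (5,5)] -> total=9
Click 2 (3,5) count=1: revealed 0 new [(none)] -> total=9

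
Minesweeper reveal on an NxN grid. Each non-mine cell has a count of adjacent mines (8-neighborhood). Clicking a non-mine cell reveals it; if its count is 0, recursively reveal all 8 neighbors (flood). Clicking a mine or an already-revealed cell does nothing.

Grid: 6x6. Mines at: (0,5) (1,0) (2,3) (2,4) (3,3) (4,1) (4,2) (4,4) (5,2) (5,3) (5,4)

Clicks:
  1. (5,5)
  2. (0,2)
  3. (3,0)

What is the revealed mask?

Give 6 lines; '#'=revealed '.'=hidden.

Answer: .####.
.####.
......
#.....
......
.....#

Derivation:
Click 1 (5,5) count=2: revealed 1 new [(5,5)] -> total=1
Click 2 (0,2) count=0: revealed 8 new [(0,1) (0,2) (0,3) (0,4) (1,1) (1,2) (1,3) (1,4)] -> total=9
Click 3 (3,0) count=1: revealed 1 new [(3,0)] -> total=10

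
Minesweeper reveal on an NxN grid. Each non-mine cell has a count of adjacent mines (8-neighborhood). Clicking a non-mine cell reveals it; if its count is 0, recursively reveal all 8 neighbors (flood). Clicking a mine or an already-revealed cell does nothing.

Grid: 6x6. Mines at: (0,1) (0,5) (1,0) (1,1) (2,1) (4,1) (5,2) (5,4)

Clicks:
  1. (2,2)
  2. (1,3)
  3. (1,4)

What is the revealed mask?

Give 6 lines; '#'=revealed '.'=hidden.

Click 1 (2,2) count=2: revealed 1 new [(2,2)] -> total=1
Click 2 (1,3) count=0: revealed 18 new [(0,2) (0,3) (0,4) (1,2) (1,3) (1,4) (1,5) (2,3) (2,4) (2,5) (3,2) (3,3) (3,4) (3,5) (4,2) (4,3) (4,4) (4,5)] -> total=19
Click 3 (1,4) count=1: revealed 0 new [(none)] -> total=19

Answer: ..###.
..####
..####
..####
..####
......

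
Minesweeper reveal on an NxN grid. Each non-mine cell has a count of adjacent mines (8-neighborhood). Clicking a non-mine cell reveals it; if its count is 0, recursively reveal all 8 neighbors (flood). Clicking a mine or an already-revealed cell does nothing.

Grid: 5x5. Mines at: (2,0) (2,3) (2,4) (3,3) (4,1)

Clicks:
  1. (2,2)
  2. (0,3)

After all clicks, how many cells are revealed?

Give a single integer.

Click 1 (2,2) count=2: revealed 1 new [(2,2)] -> total=1
Click 2 (0,3) count=0: revealed 10 new [(0,0) (0,1) (0,2) (0,3) (0,4) (1,0) (1,1) (1,2) (1,3) (1,4)] -> total=11

Answer: 11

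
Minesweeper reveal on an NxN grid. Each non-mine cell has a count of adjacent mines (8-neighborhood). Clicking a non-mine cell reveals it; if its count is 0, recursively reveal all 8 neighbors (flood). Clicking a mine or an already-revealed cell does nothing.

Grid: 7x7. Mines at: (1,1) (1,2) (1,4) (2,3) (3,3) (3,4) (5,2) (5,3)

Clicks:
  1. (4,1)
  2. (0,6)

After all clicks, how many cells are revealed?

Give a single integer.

Click 1 (4,1) count=1: revealed 1 new [(4,1)] -> total=1
Click 2 (0,6) count=0: revealed 17 new [(0,5) (0,6) (1,5) (1,6) (2,5) (2,6) (3,5) (3,6) (4,4) (4,5) (4,6) (5,4) (5,5) (5,6) (6,4) (6,5) (6,6)] -> total=18

Answer: 18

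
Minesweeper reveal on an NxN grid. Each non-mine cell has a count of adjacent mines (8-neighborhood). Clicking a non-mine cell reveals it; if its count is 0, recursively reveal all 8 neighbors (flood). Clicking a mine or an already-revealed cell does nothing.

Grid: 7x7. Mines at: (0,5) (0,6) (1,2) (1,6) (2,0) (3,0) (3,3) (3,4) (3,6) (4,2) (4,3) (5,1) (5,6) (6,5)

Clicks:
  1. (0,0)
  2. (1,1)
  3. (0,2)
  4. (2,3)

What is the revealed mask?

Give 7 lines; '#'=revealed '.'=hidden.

Click 1 (0,0) count=0: revealed 4 new [(0,0) (0,1) (1,0) (1,1)] -> total=4
Click 2 (1,1) count=2: revealed 0 new [(none)] -> total=4
Click 3 (0,2) count=1: revealed 1 new [(0,2)] -> total=5
Click 4 (2,3) count=3: revealed 1 new [(2,3)] -> total=6

Answer: ###....
##.....
...#...
.......
.......
.......
.......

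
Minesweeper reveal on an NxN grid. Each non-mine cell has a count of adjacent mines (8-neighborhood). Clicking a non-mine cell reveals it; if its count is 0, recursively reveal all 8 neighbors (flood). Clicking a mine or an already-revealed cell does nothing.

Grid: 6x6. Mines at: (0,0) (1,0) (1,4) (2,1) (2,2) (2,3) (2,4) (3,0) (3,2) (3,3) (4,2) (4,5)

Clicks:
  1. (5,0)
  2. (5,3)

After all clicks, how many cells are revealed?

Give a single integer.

Click 1 (5,0) count=0: revealed 4 new [(4,0) (4,1) (5,0) (5,1)] -> total=4
Click 2 (5,3) count=1: revealed 1 new [(5,3)] -> total=5

Answer: 5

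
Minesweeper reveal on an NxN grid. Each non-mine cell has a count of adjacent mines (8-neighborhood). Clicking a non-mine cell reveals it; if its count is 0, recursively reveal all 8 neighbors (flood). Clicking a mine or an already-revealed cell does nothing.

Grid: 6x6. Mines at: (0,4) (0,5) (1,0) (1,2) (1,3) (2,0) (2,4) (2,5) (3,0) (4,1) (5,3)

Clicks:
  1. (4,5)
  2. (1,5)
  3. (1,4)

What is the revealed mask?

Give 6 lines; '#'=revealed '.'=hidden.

Click 1 (4,5) count=0: revealed 6 new [(3,4) (3,5) (4,4) (4,5) (5,4) (5,5)] -> total=6
Click 2 (1,5) count=4: revealed 1 new [(1,5)] -> total=7
Click 3 (1,4) count=5: revealed 1 new [(1,4)] -> total=8

Answer: ......
....##
......
....##
....##
....##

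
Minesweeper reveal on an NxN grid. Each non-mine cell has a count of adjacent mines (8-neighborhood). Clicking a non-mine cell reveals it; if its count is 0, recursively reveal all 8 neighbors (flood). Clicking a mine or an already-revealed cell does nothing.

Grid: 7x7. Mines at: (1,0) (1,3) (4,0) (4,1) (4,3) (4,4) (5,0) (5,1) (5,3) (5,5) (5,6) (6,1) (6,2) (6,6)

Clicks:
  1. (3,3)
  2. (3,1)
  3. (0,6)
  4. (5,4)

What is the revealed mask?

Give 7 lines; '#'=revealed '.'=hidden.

Click 1 (3,3) count=2: revealed 1 new [(3,3)] -> total=1
Click 2 (3,1) count=2: revealed 1 new [(3,1)] -> total=2
Click 3 (0,6) count=0: revealed 14 new [(0,4) (0,5) (0,6) (1,4) (1,5) (1,6) (2,4) (2,5) (2,6) (3,4) (3,5) (3,6) (4,5) (4,6)] -> total=16
Click 4 (5,4) count=4: revealed 1 new [(5,4)] -> total=17

Answer: ....###
....###
....###
.#.####
.....##
....#..
.......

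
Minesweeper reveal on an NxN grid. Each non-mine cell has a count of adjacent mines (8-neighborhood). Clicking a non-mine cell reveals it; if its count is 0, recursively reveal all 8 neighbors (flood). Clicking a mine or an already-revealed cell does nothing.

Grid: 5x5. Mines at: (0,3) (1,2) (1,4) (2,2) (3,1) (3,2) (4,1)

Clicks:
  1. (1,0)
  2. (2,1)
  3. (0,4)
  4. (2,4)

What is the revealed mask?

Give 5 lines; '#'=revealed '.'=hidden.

Click 1 (1,0) count=0: revealed 6 new [(0,0) (0,1) (1,0) (1,1) (2,0) (2,1)] -> total=6
Click 2 (2,1) count=4: revealed 0 new [(none)] -> total=6
Click 3 (0,4) count=2: revealed 1 new [(0,4)] -> total=7
Click 4 (2,4) count=1: revealed 1 new [(2,4)] -> total=8

Answer: ##..#
##...
##..#
.....
.....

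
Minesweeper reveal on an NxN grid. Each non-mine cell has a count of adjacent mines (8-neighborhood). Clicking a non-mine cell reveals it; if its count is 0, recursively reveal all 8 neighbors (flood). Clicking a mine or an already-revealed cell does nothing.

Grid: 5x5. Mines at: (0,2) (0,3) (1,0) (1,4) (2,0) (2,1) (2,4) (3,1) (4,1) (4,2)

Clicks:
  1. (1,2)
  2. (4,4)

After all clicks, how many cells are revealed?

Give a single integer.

Click 1 (1,2) count=3: revealed 1 new [(1,2)] -> total=1
Click 2 (4,4) count=0: revealed 4 new [(3,3) (3,4) (4,3) (4,4)] -> total=5

Answer: 5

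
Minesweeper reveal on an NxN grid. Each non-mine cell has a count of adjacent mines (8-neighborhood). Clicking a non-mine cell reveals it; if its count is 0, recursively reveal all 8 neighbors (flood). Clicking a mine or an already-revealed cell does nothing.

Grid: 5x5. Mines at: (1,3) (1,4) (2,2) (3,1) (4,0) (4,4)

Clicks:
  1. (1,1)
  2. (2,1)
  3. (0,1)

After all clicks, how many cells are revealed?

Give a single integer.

Click 1 (1,1) count=1: revealed 1 new [(1,1)] -> total=1
Click 2 (2,1) count=2: revealed 1 new [(2,1)] -> total=2
Click 3 (0,1) count=0: revealed 6 new [(0,0) (0,1) (0,2) (1,0) (1,2) (2,0)] -> total=8

Answer: 8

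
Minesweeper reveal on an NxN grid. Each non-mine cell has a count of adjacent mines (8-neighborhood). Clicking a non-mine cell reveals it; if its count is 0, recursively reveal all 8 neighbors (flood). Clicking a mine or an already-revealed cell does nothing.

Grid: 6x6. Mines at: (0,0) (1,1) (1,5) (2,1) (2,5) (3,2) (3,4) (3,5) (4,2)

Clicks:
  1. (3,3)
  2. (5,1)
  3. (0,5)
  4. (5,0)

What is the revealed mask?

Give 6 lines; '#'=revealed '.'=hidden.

Answer: .....#
......
......
##.#..
##....
##....

Derivation:
Click 1 (3,3) count=3: revealed 1 new [(3,3)] -> total=1
Click 2 (5,1) count=1: revealed 1 new [(5,1)] -> total=2
Click 3 (0,5) count=1: revealed 1 new [(0,5)] -> total=3
Click 4 (5,0) count=0: revealed 5 new [(3,0) (3,1) (4,0) (4,1) (5,0)] -> total=8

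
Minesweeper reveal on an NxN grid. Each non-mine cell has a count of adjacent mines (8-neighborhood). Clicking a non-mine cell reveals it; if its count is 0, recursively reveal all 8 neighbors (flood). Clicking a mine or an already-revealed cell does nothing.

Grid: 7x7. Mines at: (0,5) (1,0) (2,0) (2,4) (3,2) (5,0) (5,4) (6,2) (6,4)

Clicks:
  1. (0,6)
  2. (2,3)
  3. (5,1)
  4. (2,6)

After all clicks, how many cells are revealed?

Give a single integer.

Answer: 15

Derivation:
Click 1 (0,6) count=1: revealed 1 new [(0,6)] -> total=1
Click 2 (2,3) count=2: revealed 1 new [(2,3)] -> total=2
Click 3 (5,1) count=2: revealed 1 new [(5,1)] -> total=3
Click 4 (2,6) count=0: revealed 12 new [(1,5) (1,6) (2,5) (2,6) (3,5) (3,6) (4,5) (4,6) (5,5) (5,6) (6,5) (6,6)] -> total=15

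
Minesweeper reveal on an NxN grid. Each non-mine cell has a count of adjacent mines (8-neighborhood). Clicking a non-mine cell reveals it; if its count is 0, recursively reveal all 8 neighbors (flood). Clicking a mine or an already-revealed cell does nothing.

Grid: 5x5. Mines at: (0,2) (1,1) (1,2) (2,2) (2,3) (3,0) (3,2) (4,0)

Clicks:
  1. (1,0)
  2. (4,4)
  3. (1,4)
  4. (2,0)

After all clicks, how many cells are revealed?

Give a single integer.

Click 1 (1,0) count=1: revealed 1 new [(1,0)] -> total=1
Click 2 (4,4) count=0: revealed 4 new [(3,3) (3,4) (4,3) (4,4)] -> total=5
Click 3 (1,4) count=1: revealed 1 new [(1,4)] -> total=6
Click 4 (2,0) count=2: revealed 1 new [(2,0)] -> total=7

Answer: 7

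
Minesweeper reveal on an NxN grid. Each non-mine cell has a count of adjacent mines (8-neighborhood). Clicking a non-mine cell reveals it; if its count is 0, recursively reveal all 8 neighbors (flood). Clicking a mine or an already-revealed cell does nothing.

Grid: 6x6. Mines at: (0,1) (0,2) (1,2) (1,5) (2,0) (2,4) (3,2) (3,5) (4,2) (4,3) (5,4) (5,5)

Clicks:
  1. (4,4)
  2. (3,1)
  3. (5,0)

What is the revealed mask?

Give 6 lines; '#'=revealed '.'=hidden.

Click 1 (4,4) count=4: revealed 1 new [(4,4)] -> total=1
Click 2 (3,1) count=3: revealed 1 new [(3,1)] -> total=2
Click 3 (5,0) count=0: revealed 5 new [(3,0) (4,0) (4,1) (5,0) (5,1)] -> total=7

Answer: ......
......
......
##....
##..#.
##....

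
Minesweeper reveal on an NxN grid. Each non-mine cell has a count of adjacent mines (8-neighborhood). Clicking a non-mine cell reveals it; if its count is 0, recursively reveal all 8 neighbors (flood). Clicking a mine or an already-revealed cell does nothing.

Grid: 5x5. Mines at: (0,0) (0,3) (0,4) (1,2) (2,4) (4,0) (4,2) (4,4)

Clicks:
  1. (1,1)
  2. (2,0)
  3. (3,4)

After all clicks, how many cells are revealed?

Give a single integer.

Answer: 7

Derivation:
Click 1 (1,1) count=2: revealed 1 new [(1,1)] -> total=1
Click 2 (2,0) count=0: revealed 5 new [(1,0) (2,0) (2,1) (3,0) (3,1)] -> total=6
Click 3 (3,4) count=2: revealed 1 new [(3,4)] -> total=7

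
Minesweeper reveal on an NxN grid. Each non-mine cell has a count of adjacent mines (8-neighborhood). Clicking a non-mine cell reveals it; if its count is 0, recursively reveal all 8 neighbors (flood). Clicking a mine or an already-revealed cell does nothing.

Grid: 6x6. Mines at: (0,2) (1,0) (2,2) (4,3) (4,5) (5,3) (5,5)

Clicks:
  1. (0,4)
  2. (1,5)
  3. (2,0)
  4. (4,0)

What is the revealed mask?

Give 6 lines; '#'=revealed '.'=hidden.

Answer: ...###
...###
##.###
######
###...
###...

Derivation:
Click 1 (0,4) count=0: revealed 12 new [(0,3) (0,4) (0,5) (1,3) (1,4) (1,5) (2,3) (2,4) (2,5) (3,3) (3,4) (3,5)] -> total=12
Click 2 (1,5) count=0: revealed 0 new [(none)] -> total=12
Click 3 (2,0) count=1: revealed 1 new [(2,0)] -> total=13
Click 4 (4,0) count=0: revealed 10 new [(2,1) (3,0) (3,1) (3,2) (4,0) (4,1) (4,2) (5,0) (5,1) (5,2)] -> total=23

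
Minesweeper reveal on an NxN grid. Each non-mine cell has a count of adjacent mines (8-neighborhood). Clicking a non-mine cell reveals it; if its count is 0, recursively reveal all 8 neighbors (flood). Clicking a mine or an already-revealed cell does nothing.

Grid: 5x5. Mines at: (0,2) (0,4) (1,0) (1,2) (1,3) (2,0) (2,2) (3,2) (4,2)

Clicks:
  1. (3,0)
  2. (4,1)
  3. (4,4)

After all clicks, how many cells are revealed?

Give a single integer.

Answer: 8

Derivation:
Click 1 (3,0) count=1: revealed 1 new [(3,0)] -> total=1
Click 2 (4,1) count=2: revealed 1 new [(4,1)] -> total=2
Click 3 (4,4) count=0: revealed 6 new [(2,3) (2,4) (3,3) (3,4) (4,3) (4,4)] -> total=8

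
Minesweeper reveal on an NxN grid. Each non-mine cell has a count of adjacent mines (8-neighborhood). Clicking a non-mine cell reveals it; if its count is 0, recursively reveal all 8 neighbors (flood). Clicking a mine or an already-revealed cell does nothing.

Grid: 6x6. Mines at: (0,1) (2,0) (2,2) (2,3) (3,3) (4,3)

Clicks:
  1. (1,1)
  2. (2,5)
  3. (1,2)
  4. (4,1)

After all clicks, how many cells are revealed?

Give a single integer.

Click 1 (1,1) count=3: revealed 1 new [(1,1)] -> total=1
Click 2 (2,5) count=0: revealed 16 new [(0,2) (0,3) (0,4) (0,5) (1,2) (1,3) (1,4) (1,5) (2,4) (2,5) (3,4) (3,5) (4,4) (4,5) (5,4) (5,5)] -> total=17
Click 3 (1,2) count=3: revealed 0 new [(none)] -> total=17
Click 4 (4,1) count=0: revealed 9 new [(3,0) (3,1) (3,2) (4,0) (4,1) (4,2) (5,0) (5,1) (5,2)] -> total=26

Answer: 26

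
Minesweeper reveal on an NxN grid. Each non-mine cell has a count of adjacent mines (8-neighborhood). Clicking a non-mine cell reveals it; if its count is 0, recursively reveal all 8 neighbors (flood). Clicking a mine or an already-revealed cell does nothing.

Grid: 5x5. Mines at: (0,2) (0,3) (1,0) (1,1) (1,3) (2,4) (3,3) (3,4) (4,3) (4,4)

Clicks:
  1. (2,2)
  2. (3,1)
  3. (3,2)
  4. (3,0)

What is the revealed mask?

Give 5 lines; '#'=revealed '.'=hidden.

Click 1 (2,2) count=3: revealed 1 new [(2,2)] -> total=1
Click 2 (3,1) count=0: revealed 8 new [(2,0) (2,1) (3,0) (3,1) (3,2) (4,0) (4,1) (4,2)] -> total=9
Click 3 (3,2) count=2: revealed 0 new [(none)] -> total=9
Click 4 (3,0) count=0: revealed 0 new [(none)] -> total=9

Answer: .....
.....
###..
###..
###..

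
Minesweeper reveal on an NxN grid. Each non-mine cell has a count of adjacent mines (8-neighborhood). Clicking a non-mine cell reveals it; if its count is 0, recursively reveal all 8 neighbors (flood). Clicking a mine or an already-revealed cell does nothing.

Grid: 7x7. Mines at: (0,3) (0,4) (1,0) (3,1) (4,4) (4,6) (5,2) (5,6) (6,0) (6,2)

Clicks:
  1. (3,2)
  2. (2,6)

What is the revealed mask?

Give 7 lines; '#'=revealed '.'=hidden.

Click 1 (3,2) count=1: revealed 1 new [(3,2)] -> total=1
Click 2 (2,6) count=0: revealed 16 new [(0,5) (0,6) (1,2) (1,3) (1,4) (1,5) (1,6) (2,2) (2,3) (2,4) (2,5) (2,6) (3,3) (3,4) (3,5) (3,6)] -> total=17

Answer: .....##
..#####
..#####
..#####
.......
.......
.......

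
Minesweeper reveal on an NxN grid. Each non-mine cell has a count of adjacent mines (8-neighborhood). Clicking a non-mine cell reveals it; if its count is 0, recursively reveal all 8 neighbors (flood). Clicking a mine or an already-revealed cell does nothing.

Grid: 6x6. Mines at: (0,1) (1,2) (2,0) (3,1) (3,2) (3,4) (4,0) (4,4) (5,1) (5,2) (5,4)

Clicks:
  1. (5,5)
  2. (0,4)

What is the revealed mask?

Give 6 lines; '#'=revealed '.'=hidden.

Click 1 (5,5) count=2: revealed 1 new [(5,5)] -> total=1
Click 2 (0,4) count=0: revealed 9 new [(0,3) (0,4) (0,5) (1,3) (1,4) (1,5) (2,3) (2,4) (2,5)] -> total=10

Answer: ...###
...###
...###
......
......
.....#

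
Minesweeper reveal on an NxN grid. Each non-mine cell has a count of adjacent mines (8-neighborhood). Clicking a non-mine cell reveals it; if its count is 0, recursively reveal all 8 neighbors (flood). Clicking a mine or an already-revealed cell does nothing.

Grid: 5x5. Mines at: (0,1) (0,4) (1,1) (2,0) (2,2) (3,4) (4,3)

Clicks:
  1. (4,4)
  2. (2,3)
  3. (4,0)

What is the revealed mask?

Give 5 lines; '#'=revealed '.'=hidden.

Answer: .....
.....
...#.
###..
###.#

Derivation:
Click 1 (4,4) count=2: revealed 1 new [(4,4)] -> total=1
Click 2 (2,3) count=2: revealed 1 new [(2,3)] -> total=2
Click 3 (4,0) count=0: revealed 6 new [(3,0) (3,1) (3,2) (4,0) (4,1) (4,2)] -> total=8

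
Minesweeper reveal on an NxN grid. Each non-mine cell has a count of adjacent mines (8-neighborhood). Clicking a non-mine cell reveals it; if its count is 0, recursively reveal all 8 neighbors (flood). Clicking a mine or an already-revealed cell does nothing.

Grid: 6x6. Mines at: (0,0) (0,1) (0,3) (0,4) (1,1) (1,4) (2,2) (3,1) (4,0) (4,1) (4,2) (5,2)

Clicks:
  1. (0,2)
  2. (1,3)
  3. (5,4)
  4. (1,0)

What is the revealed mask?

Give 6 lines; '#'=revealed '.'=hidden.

Answer: ..#...
#..#..
...###
...###
...###
...###

Derivation:
Click 1 (0,2) count=3: revealed 1 new [(0,2)] -> total=1
Click 2 (1,3) count=4: revealed 1 new [(1,3)] -> total=2
Click 3 (5,4) count=0: revealed 12 new [(2,3) (2,4) (2,5) (3,3) (3,4) (3,5) (4,3) (4,4) (4,5) (5,3) (5,4) (5,5)] -> total=14
Click 4 (1,0) count=3: revealed 1 new [(1,0)] -> total=15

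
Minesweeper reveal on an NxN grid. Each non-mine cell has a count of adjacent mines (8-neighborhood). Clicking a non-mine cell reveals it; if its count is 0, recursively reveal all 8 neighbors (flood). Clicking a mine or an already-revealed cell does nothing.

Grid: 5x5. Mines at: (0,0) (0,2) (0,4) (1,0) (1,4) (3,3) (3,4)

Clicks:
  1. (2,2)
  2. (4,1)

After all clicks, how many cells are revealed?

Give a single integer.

Click 1 (2,2) count=1: revealed 1 new [(2,2)] -> total=1
Click 2 (4,1) count=0: revealed 8 new [(2,0) (2,1) (3,0) (3,1) (3,2) (4,0) (4,1) (4,2)] -> total=9

Answer: 9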